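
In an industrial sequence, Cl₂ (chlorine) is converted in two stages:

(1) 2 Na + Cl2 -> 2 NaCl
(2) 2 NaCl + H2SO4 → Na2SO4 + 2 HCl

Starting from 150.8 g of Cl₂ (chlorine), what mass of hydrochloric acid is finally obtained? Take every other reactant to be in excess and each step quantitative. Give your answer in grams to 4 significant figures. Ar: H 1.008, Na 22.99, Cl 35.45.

155.1 g

M(Cl2) = 2(35.45) = 70.90 g/mol.
M(HCl) = 1.008 + 35.45 = 36.458 g/mol.
n(Cl2) = 150.80 / 70.90 = 2.1269 mol.
Step 1 gives a 1:2 ratio of Cl2 to NaCl, so n(NaCl) = 4.2539 mol.
In step 2 the NaCl:HCl ratio is 2:2, so n(HCl) = 4.2539 mol.
Mass of HCl = 4.2539 × 36.458 = 155.09 g.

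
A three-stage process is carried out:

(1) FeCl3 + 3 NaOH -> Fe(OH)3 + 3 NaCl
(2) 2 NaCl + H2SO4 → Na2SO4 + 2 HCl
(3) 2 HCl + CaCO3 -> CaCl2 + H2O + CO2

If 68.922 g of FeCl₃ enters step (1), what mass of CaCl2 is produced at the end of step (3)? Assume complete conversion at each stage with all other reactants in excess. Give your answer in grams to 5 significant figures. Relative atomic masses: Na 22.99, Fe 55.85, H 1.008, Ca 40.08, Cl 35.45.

M(FeCl3) = 55.85 + 3(35.45) = 162.20 g/mol.
M(CaCl2) = 40.08 + 2(35.45) = 110.98 g/mol.
n(FeCl3) = 68.922 / 162.20 = 0.424920 mol.
Reaction (1): FeCl3→NaCl ratio 1:3 ⇒ n(NaCl) = 1.27476 mol.
Reaction (2): NaCl→HCl ratio 2:2 ⇒ n(HCl) = 1.27476 mol.
Reaction (3): HCl→CaCl2 ratio 2:1 ⇒ n(CaCl2) = 0.637380 mol.
Mass of CaCl2 = 0.637380 × 110.98 = 70.7364 g.

70.736 g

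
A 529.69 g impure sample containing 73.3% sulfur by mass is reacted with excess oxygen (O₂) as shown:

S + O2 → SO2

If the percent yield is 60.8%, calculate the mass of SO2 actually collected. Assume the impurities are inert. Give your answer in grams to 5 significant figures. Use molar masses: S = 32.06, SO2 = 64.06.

Pure S available = 529.69 g × 0.733 = 388.263 g.
n(S) = 388.263 g / 32.06 g/mol = 12.1105 mol.
From the equation the S:SO2 mole ratio is 1:1, so n(SO2) = 12.1105 × 1/1 = 12.1105 mol.
Mass of SO2 = 12.1105 mol × 64.06 g/mol = 775.799 g.
Actual mass collected = 775.799 g × 0.608 = 471.686 g.

471.69 g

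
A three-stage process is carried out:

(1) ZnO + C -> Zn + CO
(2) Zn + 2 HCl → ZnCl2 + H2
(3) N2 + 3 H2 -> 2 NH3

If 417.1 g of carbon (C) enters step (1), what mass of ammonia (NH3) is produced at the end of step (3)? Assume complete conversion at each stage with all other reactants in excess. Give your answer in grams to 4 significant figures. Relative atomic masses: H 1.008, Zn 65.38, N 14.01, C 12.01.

394.4 g

M(C) = 12.01 g/mol.
M(NH3) = 14.01 + 3(1.008) = 17.034 g/mol.
n(C) = 417.1 / 12.01 = 34.729 mol.
Reaction (1): C→Zn ratio 1:1 ⇒ n(Zn) = 34.729 mol.
Reaction (2): Zn→H2 ratio 1:1 ⇒ n(H2) = 34.729 mol.
Reaction (3): H2→NH3 ratio 3:2 ⇒ n(NH3) = 23.153 mol.
Mass of NH3 = 23.153 × 17.034 = 394.39 g.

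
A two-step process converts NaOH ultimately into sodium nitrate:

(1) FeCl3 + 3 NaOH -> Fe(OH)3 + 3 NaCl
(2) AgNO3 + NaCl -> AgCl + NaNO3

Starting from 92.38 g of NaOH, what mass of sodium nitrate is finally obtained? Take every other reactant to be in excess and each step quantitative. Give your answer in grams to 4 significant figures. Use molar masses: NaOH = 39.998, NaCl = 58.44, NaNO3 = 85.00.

196.3 g

n(NaOH) = 92.380 / 39.998 = 2.3096 mol.
Step 1 gives a 3:3 ratio of NaOH to NaCl, so n(NaCl) = 2.3096 mol.
In step 2 the NaCl:NaNO3 ratio is 1:1, so n(NaNO3) = 2.3096 mol.
Mass of NaNO3 = 2.3096 × 85.00 = 196.32 g.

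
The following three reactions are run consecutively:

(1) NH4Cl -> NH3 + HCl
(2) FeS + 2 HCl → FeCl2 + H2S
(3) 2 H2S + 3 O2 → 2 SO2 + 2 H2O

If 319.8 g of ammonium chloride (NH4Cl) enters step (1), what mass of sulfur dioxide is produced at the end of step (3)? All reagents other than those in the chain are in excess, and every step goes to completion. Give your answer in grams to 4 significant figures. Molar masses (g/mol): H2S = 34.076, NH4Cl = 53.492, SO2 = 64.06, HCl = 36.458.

n(NH4Cl) = 319.8 / 53.492 = 5.9785 mol.
Reaction (1): NH4Cl→HCl ratio 1:1 ⇒ n(HCl) = 5.9785 mol.
Reaction (2): HCl→H2S ratio 2:1 ⇒ n(H2S) = 2.9892 mol.
Reaction (3): H2S→SO2 ratio 2:2 ⇒ n(SO2) = 2.9892 mol.
Mass of SO2 = 2.9892 × 64.06 = 191.49 g.

191.5 g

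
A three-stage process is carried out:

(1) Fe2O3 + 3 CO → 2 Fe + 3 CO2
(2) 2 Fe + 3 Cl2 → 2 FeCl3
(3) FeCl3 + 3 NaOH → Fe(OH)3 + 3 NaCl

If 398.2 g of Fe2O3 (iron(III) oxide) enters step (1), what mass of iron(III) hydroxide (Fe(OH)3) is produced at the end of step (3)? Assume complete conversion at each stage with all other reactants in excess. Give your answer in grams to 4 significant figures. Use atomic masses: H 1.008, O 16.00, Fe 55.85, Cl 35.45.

M(Fe2O3) = 2(55.85) + 3(16.00) = 159.70 g/mol.
M(Fe(OH)3) = 55.85 + 3(16.00) + 3(1.008) = 106.874 g/mol.
n(Fe2O3) = 398.2 / 159.70 = 2.4934 mol.
Reaction (1): Fe2O3→Fe ratio 1:2 ⇒ n(Fe) = 4.9869 mol.
Reaction (2): Fe→FeCl3 ratio 2:2 ⇒ n(FeCl3) = 4.9869 mol.
Reaction (3): FeCl3→Fe(OH)3 ratio 1:1 ⇒ n(Fe(OH)3) = 4.9869 mol.
Mass of Fe(OH)3 = 4.9869 × 106.874 = 532.96 g.

533.0 g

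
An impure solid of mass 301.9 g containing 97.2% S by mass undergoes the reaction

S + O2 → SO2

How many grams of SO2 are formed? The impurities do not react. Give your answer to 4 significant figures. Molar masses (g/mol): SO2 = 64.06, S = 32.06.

586.3 g

Mass of pure S = 301.9 g × 0.972 = 293.45 g.
n(S) = 293.45 g / 32.06 g/mol = 9.1531 mol.
From the equation the S:SO2 mole ratio is 1:1, so n(SO2) = 9.1531 × 1/1 = 9.1531 mol.
Mass of SO2 = 9.1531 mol × 64.06 g/mol = 586.34 g.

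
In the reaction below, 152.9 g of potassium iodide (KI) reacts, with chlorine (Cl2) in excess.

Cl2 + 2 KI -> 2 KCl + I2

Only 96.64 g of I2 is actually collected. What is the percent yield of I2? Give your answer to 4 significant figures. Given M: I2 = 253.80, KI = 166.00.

n(KI) = 152.90 g / 166.00 g/mol = 0.92108 mol.
From the equation the KI:I2 mole ratio is 2:1, so n(I2) = 0.92108 × 1/2 = 0.46054 mol.
Mass of I2 = 0.46054 mol × 253.80 g/mol = 116.89 g.
This is the theoretical yield. Percent yield = 96.64 g / 116.89 g × 100% = 82.679%.

82.68 %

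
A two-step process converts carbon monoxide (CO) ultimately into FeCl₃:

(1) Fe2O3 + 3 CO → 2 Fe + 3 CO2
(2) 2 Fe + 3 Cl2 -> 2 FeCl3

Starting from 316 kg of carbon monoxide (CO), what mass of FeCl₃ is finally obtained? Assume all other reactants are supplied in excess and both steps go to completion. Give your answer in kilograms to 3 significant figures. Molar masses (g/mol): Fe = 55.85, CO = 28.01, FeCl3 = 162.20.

1220 kg

316 kg = 316000 g.
n(CO) = 316000 / 28.01 = 11280 mol.
Step 1 gives a 3:2 ratio of CO to Fe, so n(Fe) = 7521 mol.
In step 2 the Fe:FeCl3 ratio is 2:2, so n(FeCl3) = 7521 mol.
Mass of FeCl3 = 7521 × 162.20 = 1.220 × 10^6 g = 1220 kg.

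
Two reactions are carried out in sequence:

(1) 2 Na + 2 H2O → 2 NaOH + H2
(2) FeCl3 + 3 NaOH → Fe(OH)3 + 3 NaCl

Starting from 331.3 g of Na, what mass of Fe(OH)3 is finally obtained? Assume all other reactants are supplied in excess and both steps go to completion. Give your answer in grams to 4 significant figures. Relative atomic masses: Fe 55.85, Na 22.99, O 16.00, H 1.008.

M(Na) = 22.99 g/mol.
M(Fe(OH)3) = 55.85 + 3(16.00) + 3(1.008) = 106.874 g/mol.
n(Na) = 331.30 / 22.99 = 14.411 mol.
Step 1 gives a 2:2 ratio of Na to NaOH, so n(NaOH) = 14.411 mol.
In step 2 the NaOH:Fe(OH)3 ratio is 3:1, so n(Fe(OH)3) = 4.8035 mol.
Mass of Fe(OH)3 = 4.8035 × 106.874 = 513.37 g.

513.4 g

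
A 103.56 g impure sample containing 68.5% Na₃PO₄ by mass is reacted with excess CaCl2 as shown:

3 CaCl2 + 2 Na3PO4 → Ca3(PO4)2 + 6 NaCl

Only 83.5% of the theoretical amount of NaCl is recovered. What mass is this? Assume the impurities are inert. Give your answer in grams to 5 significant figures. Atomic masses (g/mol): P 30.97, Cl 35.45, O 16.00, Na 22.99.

Pure Na3PO4 available = 103.56 g × 0.685 = 70.9386 g.
M(Na3PO4) = 3(22.99) + 30.97 + 4(16.00) = 163.94 g/mol.
M(NaCl) = 22.99 + 35.45 = 58.44 g/mol.
n(Na3PO4) = 70.9386 g / 163.94 g/mol = 0.432711 mol.
From the equation the Na3PO4:NaCl mole ratio is 2:6, so n(NaCl) = 0.432711 × 6/2 = 1.29813 mol.
Mass of NaCl = 1.29813 mol × 58.44 g/mol = 75.8628 g.
Actual mass collected = 75.8628 g × 0.835 = 63.3455 g.

63.345 g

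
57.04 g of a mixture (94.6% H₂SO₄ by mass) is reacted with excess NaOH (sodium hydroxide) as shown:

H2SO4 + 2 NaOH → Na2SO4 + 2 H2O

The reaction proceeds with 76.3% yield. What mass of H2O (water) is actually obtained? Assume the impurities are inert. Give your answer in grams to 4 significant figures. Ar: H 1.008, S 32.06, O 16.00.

Pure H2SO4 available = 57.04 g × 0.946 = 53.960 g.
M(H2SO4) = 2(1.008) + 32.06 + 4(16.00) = 98.076 g/mol.
M(H2O) = 2(1.008) + 16.00 = 18.016 g/mol.
n(H2SO4) = 53.960 g / 98.076 g/mol = 0.55018 mol.
From the equation the H2SO4:H2O mole ratio is 1:2, so n(H2O) = 0.55018 × 2/1 = 1.1004 mol.
Mass of H2O = 1.1004 mol × 18.016 g/mol = 19.824 g.
Actual mass collected = 19.824 g × 0.763 = 15.126 g.

15.13 g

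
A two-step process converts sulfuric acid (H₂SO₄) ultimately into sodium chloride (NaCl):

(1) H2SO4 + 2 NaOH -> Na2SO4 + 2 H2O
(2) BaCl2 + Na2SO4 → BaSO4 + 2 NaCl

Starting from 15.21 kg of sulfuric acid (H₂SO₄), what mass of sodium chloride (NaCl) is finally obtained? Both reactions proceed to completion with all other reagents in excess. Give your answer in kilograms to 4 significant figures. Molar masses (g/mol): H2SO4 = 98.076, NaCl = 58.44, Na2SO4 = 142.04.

18.13 kg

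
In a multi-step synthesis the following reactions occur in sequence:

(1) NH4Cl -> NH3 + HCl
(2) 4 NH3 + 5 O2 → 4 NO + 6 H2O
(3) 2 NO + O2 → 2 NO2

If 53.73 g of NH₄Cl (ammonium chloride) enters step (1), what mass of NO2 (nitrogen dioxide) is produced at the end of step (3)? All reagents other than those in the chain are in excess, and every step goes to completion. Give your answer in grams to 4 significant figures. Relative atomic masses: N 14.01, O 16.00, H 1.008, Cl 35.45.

M(NH4Cl) = 14.01 + 4(1.008) + 35.45 = 53.492 g/mol.
M(NO2) = 14.01 + 2(16.00) = 46.01 g/mol.
n(NH4Cl) = 53.73 / 53.492 = 1.0044 mol.
Reaction (1): NH4Cl→NH3 ratio 1:1 ⇒ n(NH3) = 1.0044 mol.
Reaction (2): NH3→NO ratio 4:4 ⇒ n(NO) = 1.0044 mol.
Reaction (3): NO→NO2 ratio 2:2 ⇒ n(NO2) = 1.0044 mol.
Mass of NO2 = 1.0044 × 46.01 = 46.215 g.

46.21 g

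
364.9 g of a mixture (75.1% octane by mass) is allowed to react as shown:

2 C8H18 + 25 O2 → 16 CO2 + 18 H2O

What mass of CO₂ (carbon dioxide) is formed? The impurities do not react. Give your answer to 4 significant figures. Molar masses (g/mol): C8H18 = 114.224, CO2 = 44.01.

844.7 g

Mass of pure C8H18 = 364.9 g × 0.751 = 274.04 g.
n(C8H18) = 274.04 g / 114.224 g/mol = 2.3991 mol.
From the equation the C8H18:CO2 mole ratio is 2:16, so n(CO2) = 2.3991 × 16/2 = 19.193 mol.
Mass of CO2 = 19.193 mol × 44.01 g/mol = 844.69 g.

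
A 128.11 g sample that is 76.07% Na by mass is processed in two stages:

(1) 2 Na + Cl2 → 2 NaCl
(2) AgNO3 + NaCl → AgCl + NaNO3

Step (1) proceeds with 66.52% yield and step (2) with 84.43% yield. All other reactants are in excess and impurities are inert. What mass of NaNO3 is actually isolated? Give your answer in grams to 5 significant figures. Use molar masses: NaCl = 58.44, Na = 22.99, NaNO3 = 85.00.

202.36 g

Pure Na = 128.11 × 0.7607 = 97.4533 g.
n(Na) = 97.4533 / 22.99 = 4.23894 mol.
Step 1 (Na:NaCl = 2:2): theoretical n(NaCl) = 4.23894 mol; at 66.52% yield, n(NaCl) = 2.81974 mol.
Step 2 (NaCl:NaNO3 = 1:1): theoretical n(NaNO3) = 2.81974 mol, so theoretical mass = 2.81974 × 85.00 = 239.678 g.
At 84.43% yield, actual mass of NaNO3 = 239.678 × 0.8443 = 202.360 g.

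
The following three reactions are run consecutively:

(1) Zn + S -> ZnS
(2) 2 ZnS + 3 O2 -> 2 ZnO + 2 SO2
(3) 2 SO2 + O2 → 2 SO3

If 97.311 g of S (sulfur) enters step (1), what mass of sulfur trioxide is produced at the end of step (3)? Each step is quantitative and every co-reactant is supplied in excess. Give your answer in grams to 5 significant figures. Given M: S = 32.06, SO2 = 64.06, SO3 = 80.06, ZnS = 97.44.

243.00 g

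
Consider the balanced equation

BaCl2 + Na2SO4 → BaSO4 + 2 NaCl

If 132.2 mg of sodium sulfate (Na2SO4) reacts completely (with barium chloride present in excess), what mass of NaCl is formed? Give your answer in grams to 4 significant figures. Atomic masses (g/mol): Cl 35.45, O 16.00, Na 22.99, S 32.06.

M(Na2SO4) = 2(22.99) + 32.06 + 4(16.00) = 142.04 g/mol.
M(NaCl) = 22.99 + 35.45 = 58.44 g/mol.
Convert: 132.2 mg = 0.13220 g.
n(Na2SO4) = 0.13220 g / 142.04 g/mol = 0.00093072 mol.
From the equation the Na2SO4:NaCl mole ratio is 1:2, so n(NaCl) = 0.00093072 × 2/1 = 0.0018614 mol.
Mass of NaCl = 0.0018614 mol × 58.44 g/mol = 0.10878 g.

0.1088 g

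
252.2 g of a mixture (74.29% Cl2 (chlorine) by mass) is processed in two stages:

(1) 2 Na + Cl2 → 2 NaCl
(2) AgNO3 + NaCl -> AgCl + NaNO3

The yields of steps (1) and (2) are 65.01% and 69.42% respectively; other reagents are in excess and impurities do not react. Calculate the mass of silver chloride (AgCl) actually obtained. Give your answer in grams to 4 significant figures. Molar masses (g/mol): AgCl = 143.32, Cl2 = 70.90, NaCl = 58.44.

341.8 g

Pure Cl2 = 252.2 × 0.7429 = 187.36 g.
n(Cl2) = 187.36 / 70.90 = 2.6426 mol.
Step 1 (Cl2:NaCl = 1:2): theoretical n(NaCl) = 5.2852 mol; at 65.01% yield, n(NaCl) = 3.4359 mol.
Step 2 (NaCl:AgCl = 1:1): theoretical n(AgCl) = 3.4359 mol, so theoretical mass = 3.4359 × 143.32 = 492.43 g.
At 69.42% yield, actual mass of AgCl = 492.43 × 0.6942 = 341.85 g.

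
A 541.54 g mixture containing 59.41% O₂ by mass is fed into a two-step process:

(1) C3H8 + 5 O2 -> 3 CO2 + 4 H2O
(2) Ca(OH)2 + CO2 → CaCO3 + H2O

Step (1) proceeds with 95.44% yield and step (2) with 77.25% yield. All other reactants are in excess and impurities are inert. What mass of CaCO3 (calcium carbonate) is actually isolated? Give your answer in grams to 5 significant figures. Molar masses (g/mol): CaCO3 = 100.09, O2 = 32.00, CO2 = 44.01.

445.15 g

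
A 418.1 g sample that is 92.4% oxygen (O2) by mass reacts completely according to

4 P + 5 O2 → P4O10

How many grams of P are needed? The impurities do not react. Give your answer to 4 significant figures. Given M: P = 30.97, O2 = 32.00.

Mass of pure O2 = 418.1 g × 0.924 = 386.32 g.
n(O2) = 386.32 g / 32.00 g/mol = 12.073 mol.
From the equation the O2:P mole ratio is 5:4, so n(P) = 12.073 × 4/5 = 9.6581 mol.
Mass of P = 9.6581 mol × 30.97 g/mol = 299.11 g.

299.1 g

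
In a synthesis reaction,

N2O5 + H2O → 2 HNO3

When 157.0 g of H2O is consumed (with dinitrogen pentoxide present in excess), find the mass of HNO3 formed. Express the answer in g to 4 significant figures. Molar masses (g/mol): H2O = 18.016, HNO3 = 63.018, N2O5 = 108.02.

1098 g

n(H2O) = 157.00 g / 18.016 g/mol = 8.7145 mol.
From the equation the H2O:HNO3 mole ratio is 1:2, so n(HNO3) = 8.7145 × 2/1 = 17.429 mol.
Mass of HNO3 = 17.429 mol × 63.018 g/mol = 1098.3 g.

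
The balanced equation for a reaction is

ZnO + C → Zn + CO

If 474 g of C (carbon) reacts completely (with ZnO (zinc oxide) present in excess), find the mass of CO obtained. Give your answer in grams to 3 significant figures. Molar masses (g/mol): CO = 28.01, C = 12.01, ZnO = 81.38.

n(C) = 474.0 g / 12.01 g/mol = 39.47 mol.
From the equation the C:CO mole ratio is 1:1, so n(CO) = 39.47 × 1/1 = 39.47 mol.
Mass of CO = 39.47 mol × 28.01 g/mol = 1105 g.

1110 g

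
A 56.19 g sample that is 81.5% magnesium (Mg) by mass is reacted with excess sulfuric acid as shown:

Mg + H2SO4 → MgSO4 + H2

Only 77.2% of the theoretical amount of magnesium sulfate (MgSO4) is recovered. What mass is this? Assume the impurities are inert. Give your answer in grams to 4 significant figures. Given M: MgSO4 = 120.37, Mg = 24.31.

175.1 g

Pure Mg available = 56.19 g × 0.815 = 45.795 g.
n(Mg) = 45.795 g / 24.31 g/mol = 1.8838 mol.
From the equation the Mg:MgSO4 mole ratio is 1:1, so n(MgSO4) = 1.8838 × 1/1 = 1.8838 mol.
Mass of MgSO4 = 1.8838 mol × 120.37 g/mol = 226.75 g.
Actual mass collected = 226.75 g × 0.772 = 175.05 g.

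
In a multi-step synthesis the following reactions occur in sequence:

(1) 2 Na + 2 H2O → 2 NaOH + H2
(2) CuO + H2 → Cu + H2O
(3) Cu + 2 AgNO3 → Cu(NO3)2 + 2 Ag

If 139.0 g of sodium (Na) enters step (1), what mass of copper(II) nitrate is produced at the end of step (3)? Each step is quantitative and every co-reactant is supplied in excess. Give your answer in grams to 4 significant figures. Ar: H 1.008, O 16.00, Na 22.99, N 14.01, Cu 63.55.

M(Na) = 22.99 g/mol.
M(Cu(NO3)2) = 63.55 + 2(14.01) + 6(16.00) = 187.57 g/mol.
n(Na) = 139.0 / 22.99 = 6.0461 mol.
Reaction (1): Na→H2 ratio 2:1 ⇒ n(H2) = 3.0231 mol.
Reaction (2): H2→Cu ratio 1:1 ⇒ n(Cu) = 3.0231 mol.
Reaction (3): Cu→Cu(NO3)2 ratio 1:1 ⇒ n(Cu(NO3)2) = 3.0231 mol.
Mass of Cu(NO3)2 = 3.0231 × 187.57 = 567.03 g.

567.0 g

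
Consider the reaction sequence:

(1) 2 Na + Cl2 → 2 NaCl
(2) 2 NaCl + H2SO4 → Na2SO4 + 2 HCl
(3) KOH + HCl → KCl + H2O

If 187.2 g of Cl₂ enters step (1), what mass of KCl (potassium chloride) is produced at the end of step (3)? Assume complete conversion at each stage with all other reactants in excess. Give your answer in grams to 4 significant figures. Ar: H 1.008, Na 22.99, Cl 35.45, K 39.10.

M(Cl2) = 2(35.45) = 70.90 g/mol.
M(KCl) = 39.10 + 35.45 = 74.55 g/mol.
n(Cl2) = 187.2 / 70.90 = 2.6403 mol.
Reaction (1): Cl2→NaCl ratio 1:2 ⇒ n(NaCl) = 5.2807 mol.
Reaction (2): NaCl→HCl ratio 2:2 ⇒ n(HCl) = 5.2807 mol.
Reaction (3): HCl→KCl ratio 1:1 ⇒ n(KCl) = 5.2807 mol.
Mass of KCl = 5.2807 × 74.55 = 393.67 g.

393.7 g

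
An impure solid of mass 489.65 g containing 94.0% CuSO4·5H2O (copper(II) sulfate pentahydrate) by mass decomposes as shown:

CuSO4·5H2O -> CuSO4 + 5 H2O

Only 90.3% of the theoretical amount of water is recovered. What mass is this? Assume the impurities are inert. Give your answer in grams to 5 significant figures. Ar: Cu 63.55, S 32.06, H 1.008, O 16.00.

Pure CuSO4·5H2O available = 489.65 g × 0.940 = 460.271 g.
M(CuSO4·5H2O) = 63.55 + 32.06 + 9(16.00) + 10(1.008) = 249.69 g/mol.
M(H2O) = 2(1.008) + 16.00 = 18.016 g/mol.
n(CuSO4·5H2O) = 460.271 g / 249.69 g/mol = 1.84337 mol.
From the equation the CuSO4·5H2O:H2O mole ratio is 1:5, so n(H2O) = 1.84337 × 5/1 = 9.21685 mol.
Mass of H2O = 9.21685 mol × 18.016 g/mol = 166.051 g.
Actual mass collected = 166.051 g × 0.903 = 149.944 g.

149.94 g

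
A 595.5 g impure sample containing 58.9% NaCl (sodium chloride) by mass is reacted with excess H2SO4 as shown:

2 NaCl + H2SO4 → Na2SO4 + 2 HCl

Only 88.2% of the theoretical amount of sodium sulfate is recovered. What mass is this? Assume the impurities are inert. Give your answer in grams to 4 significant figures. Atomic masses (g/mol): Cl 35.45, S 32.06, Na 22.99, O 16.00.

376.0 g

Pure NaCl available = 595.5 g × 0.589 = 350.75 g.
M(NaCl) = 22.99 + 35.45 = 58.44 g/mol.
M(Na2SO4) = 2(22.99) + 32.06 + 4(16.00) = 142.04 g/mol.
n(NaCl) = 350.75 g / 58.44 g/mol = 6.0019 mol.
From the equation the NaCl:Na2SO4 mole ratio is 2:1, so n(Na2SO4) = 6.0019 × 1/2 = 3.0009 mol.
Mass of Na2SO4 = 3.0009 mol × 142.04 g/mol = 426.25 g.
Actual mass collected = 426.25 g × 0.882 = 375.96 g.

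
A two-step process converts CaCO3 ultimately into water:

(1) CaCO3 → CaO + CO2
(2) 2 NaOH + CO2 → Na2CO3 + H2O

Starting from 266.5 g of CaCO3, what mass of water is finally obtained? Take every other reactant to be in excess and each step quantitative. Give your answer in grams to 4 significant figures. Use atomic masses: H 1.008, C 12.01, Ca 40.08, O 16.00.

47.97 g

M(CaCO3) = 40.08 + 12.01 + 3(16.00) = 100.09 g/mol.
M(H2O) = 2(1.008) + 16.00 = 18.016 g/mol.
n(CaCO3) = 266.50 / 100.09 = 2.6626 mol.
Step 1 gives a 1:1 ratio of CaCO3 to CO2, so n(CO2) = 2.6626 mol.
In step 2 the CO2:H2O ratio is 1:1, so n(H2O) = 2.6626 mol.
Mass of H2O = 2.6626 × 18.016 = 47.969 g.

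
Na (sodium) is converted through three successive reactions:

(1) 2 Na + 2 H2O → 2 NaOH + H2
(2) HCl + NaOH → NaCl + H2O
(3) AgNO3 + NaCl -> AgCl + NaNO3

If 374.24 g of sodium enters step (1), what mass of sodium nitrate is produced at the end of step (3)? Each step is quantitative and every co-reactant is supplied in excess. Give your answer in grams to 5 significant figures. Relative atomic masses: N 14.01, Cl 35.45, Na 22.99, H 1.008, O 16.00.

M(Na) = 22.99 g/mol.
M(NaNO3) = 22.99 + 14.01 + 3(16.00) = 85.00 g/mol.
n(Na) = 374.24 / 22.99 = 16.2784 mol.
Reaction (1): Na→NaOH ratio 2:2 ⇒ n(NaOH) = 16.2784 mol.
Reaction (2): NaOH→NaCl ratio 1:1 ⇒ n(NaCl) = 16.2784 mol.
Reaction (3): NaCl→NaNO3 ratio 1:1 ⇒ n(NaNO3) = 16.2784 mol.
Mass of NaNO3 = 16.2784 × 85.00 = 1383.66 g.

1383.7 g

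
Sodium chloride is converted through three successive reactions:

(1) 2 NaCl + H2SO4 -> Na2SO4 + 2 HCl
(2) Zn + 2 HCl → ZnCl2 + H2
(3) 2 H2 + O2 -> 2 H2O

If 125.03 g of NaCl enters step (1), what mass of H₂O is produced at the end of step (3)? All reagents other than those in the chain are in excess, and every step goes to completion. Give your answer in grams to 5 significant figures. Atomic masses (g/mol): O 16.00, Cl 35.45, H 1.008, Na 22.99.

19.272 g

M(NaCl) = 22.99 + 35.45 = 58.44 g/mol.
M(H2O) = 2(1.008) + 16.00 = 18.016 g/mol.
n(NaCl) = 125.03 / 58.44 = 2.13946 mol.
Reaction (1): NaCl→HCl ratio 2:2 ⇒ n(HCl) = 2.13946 mol.
Reaction (2): HCl→H2 ratio 2:1 ⇒ n(H2) = 1.06973 mol.
Reaction (3): H2→H2O ratio 2:2 ⇒ n(H2O) = 1.06973 mol.
Mass of H2O = 1.06973 × 18.016 = 19.2722 g.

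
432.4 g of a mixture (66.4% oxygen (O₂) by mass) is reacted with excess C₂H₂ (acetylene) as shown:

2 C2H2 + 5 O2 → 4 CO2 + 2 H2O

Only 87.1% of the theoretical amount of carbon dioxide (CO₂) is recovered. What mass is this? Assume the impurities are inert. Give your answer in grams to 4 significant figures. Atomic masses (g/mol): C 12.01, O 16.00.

275.1 g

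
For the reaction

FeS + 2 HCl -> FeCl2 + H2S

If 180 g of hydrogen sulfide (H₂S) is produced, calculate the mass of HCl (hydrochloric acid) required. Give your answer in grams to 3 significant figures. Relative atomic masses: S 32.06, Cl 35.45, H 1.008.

M(H2S) = 2(1.008) + 32.06 = 34.076 g/mol.
M(HCl) = 1.008 + 35.45 = 36.458 g/mol.
n(H2S) = 180.0 g / 34.076 g/mol = 5.282 mol.
From the equation the H2S:HCl mole ratio is 1:2, so n(HCl) = 5.282 × 2/1 = 10.56 mol.
Mass of HCl = 10.56 mol × 36.458 g/mol = 385.2 g.

385 g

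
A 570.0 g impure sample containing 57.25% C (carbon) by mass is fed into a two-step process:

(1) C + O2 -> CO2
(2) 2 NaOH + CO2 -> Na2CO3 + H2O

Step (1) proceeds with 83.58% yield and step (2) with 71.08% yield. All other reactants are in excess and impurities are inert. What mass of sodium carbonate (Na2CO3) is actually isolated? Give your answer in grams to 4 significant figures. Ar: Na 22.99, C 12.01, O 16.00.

Pure C = 570.0 × 0.5725 = 326.32 g.
M(C) = 12.01 g/mol.
M(Na2CO3) = 2(22.99) + 12.01 + 3(16.00) = 105.99 g/mol.
n(C) = 326.32 / 12.01 = 27.171 mol.
Step 1 (C:CO2 = 1:1): theoretical n(CO2) = 27.171 mol; at 83.58% yield, n(CO2) = 22.710 mol.
Step 2 (CO2:Na2CO3 = 1:1): theoretical n(Na2CO3) = 22.710 mol, so theoretical mass = 22.710 × 105.99 = 2407.0 g.
At 71.08% yield, actual mass of Na2CO3 = 2407.0 × 0.7108 = 1710.9 g.

1711 g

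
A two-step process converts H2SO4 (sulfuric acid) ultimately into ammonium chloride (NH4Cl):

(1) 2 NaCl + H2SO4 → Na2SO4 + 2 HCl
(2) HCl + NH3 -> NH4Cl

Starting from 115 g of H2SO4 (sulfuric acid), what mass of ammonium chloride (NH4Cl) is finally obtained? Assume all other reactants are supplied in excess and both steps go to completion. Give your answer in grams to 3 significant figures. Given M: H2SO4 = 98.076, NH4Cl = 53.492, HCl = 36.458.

125 g

n(H2SO4) = 115.0 / 98.076 = 1.173 mol.
Step 1 gives a 1:2 ratio of H2SO4 to HCl, so n(HCl) = 2.345 mol.
In step 2 the HCl:NH4Cl ratio is 1:1, so n(NH4Cl) = 2.345 mol.
Mass of NH4Cl = 2.345 × 53.492 = 125.4 g.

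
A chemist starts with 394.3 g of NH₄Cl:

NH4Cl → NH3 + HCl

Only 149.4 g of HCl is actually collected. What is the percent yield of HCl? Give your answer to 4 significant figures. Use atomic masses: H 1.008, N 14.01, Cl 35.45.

55.59 %

M(NH4Cl) = 14.01 + 4(1.008) + 35.45 = 53.492 g/mol.
M(HCl) = 1.008 + 35.45 = 36.458 g/mol.
n(NH4Cl) = 394.30 g / 53.492 g/mol = 7.3712 mol.
From the equation the NH4Cl:HCl mole ratio is 1:1, so n(HCl) = 7.3712 × 1/1 = 7.3712 mol.
Mass of HCl = 7.3712 mol × 36.458 g/mol = 268.74 g.
This is the theoretical yield. Percent yield = 149.4 g / 268.74 g × 100% = 55.593%.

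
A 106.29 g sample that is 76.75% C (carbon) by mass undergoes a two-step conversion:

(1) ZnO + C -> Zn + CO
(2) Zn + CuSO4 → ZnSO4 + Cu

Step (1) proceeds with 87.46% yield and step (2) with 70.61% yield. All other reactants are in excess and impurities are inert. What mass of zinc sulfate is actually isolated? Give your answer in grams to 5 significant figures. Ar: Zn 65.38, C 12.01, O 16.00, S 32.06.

Pure C = 106.29 × 0.7675 = 81.5776 g.
M(C) = 12.01 g/mol.
M(ZnSO4) = 65.38 + 32.06 + 4(16.00) = 161.44 g/mol.
n(C) = 81.5776 / 12.01 = 6.79247 mol.
Step 1 (C:Zn = 1:1): theoretical n(Zn) = 6.79247 mol; at 87.46% yield, n(Zn) = 5.94070 mol.
Step 2 (Zn:ZnSO4 = 1:1): theoretical n(ZnSO4) = 5.94070 mol, so theoretical mass = 5.94070 × 161.44 = 959.066 g.
At 70.61% yield, actual mass of ZnSO4 = 959.066 × 0.7061 = 677.196 g.

677.20 g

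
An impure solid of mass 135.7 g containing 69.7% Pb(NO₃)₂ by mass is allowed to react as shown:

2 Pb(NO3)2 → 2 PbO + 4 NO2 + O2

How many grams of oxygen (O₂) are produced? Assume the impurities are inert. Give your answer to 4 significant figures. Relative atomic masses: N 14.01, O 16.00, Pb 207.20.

4.569 g

Mass of pure Pb(NO3)2 = 135.7 g × 0.697 = 94.583 g.
M(Pb(NO3)2) = 207.20 + 2(14.01) + 6(16.00) = 331.22 g/mol.
M(O2) = 2(16.00) = 32.00 g/mol.
n(Pb(NO3)2) = 94.583 g / 331.22 g/mol = 0.28556 mol.
From the equation the Pb(NO3)2:O2 mole ratio is 2:1, so n(O2) = 0.28556 × 1/2 = 0.14278 mol.
Mass of O2 = 0.14278 mol × 32.00 g/mol = 4.5689 g.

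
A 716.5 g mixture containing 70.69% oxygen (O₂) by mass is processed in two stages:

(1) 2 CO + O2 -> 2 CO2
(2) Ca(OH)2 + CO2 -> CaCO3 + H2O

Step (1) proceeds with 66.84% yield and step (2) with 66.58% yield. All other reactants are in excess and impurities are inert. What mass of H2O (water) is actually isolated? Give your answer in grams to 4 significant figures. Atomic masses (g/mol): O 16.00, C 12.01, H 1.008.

253.8 g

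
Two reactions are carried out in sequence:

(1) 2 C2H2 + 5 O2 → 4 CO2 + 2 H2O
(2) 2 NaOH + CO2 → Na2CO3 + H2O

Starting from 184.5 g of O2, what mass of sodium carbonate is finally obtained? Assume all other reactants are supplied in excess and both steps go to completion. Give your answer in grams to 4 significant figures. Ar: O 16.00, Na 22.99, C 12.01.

488.9 g

M(O2) = 2(16.00) = 32.00 g/mol.
M(Na2CO3) = 2(22.99) + 12.01 + 3(16.00) = 105.99 g/mol.
n(O2) = 184.50 / 32.00 = 5.7656 mol.
Step 1 gives a 5:4 ratio of O2 to CO2, so n(CO2) = 4.6125 mol.
In step 2 the CO2:Na2CO3 ratio is 1:1, so n(Na2CO3) = 4.6125 mol.
Mass of Na2CO3 = 4.6125 × 105.99 = 488.88 g.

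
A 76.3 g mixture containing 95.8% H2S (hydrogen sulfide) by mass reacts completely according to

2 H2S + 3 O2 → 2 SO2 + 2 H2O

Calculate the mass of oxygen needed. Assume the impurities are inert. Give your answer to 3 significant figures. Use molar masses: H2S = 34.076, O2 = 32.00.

Mass of pure H2S = 76.3 g × 0.958 = 73.10 g.
n(H2S) = 73.10 g / 34.076 g/mol = 2.145 mol.
From the equation the H2S:O2 mole ratio is 2:3, so n(O2) = 2.145 × 3/2 = 3.218 mol.
Mass of O2 = 3.218 mol × 32.00 g/mol = 103.0 g.

103 g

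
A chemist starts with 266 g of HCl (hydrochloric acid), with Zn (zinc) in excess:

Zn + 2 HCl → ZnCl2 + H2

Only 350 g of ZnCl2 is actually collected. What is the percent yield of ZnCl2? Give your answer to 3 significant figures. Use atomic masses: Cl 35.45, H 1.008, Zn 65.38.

70.4 %

M(HCl) = 1.008 + 35.45 = 36.458 g/mol.
M(ZnCl2) = 65.38 + 2(35.45) = 136.28 g/mol.
n(HCl) = 266.0 g / 36.458 g/mol = 7.296 mol.
From the equation the HCl:ZnCl2 mole ratio is 2:1, so n(ZnCl2) = 7.296 × 1/2 = 3.648 mol.
Mass of ZnCl2 = 3.648 mol × 136.28 g/mol = 497.2 g.
This is the theoretical yield. Percent yield = 350 g / 497.2 g × 100% = 70.40%.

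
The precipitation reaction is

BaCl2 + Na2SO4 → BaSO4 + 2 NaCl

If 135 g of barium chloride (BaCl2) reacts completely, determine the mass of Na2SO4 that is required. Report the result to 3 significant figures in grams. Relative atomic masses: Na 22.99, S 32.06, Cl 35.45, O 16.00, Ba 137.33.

92.1 g

M(BaCl2) = 137.33 + 2(35.45) = 208.23 g/mol.
M(Na2SO4) = 2(22.99) + 32.06 + 4(16.00) = 142.04 g/mol.
n(BaCl2) = 135.0 g / 208.23 g/mol = 0.6483 mol.
From the equation the BaCl2:Na2SO4 mole ratio is 1:1, so n(Na2SO4) = 0.6483 × 1/1 = 0.6483 mol.
Mass of Na2SO4 = 0.6483 mol × 142.04 g/mol = 92.09 g.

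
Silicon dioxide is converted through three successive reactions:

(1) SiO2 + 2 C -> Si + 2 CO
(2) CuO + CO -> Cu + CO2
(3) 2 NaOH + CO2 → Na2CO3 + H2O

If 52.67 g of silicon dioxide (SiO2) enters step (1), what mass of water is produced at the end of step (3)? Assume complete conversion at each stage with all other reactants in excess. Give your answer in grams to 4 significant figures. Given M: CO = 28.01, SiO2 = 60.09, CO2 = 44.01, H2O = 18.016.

n(SiO2) = 52.67 / 60.09 = 0.87652 mol.
Reaction (1): SiO2→CO ratio 1:2 ⇒ n(CO) = 1.7530 mol.
Reaction (2): CO→CO2 ratio 1:1 ⇒ n(CO2) = 1.7530 mol.
Reaction (3): CO2→H2O ratio 1:1 ⇒ n(H2O) = 1.7530 mol.
Mass of H2O = 1.7530 × 18.016 = 31.583 g.

31.58 g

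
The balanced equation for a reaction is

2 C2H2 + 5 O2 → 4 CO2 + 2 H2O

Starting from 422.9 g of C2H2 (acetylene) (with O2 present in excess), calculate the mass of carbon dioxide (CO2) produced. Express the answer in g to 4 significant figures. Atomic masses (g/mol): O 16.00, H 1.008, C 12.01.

1430 g

M(C2H2) = 2(12.01) + 2(1.008) = 26.036 g/mol.
M(CO2) = 12.01 + 2(16.00) = 44.01 g/mol.
n(C2H2) = 422.90 g / 26.036 g/mol = 16.243 mol.
From the equation the C2H2:CO2 mole ratio is 2:4, so n(CO2) = 16.243 × 4/2 = 32.486 mol.
Mass of CO2 = 32.486 mol × 44.01 g/mol = 1429.7 g.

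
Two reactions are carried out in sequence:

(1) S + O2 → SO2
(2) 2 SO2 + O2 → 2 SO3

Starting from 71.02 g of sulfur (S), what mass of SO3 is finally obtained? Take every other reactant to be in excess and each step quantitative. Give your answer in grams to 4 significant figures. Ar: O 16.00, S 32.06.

M(S) = 32.06 g/mol.
M(SO3) = 32.06 + 3(16.00) = 80.06 g/mol.
n(S) = 71.020 / 32.06 = 2.2152 mol.
Step 1 gives a 1:1 ratio of S to SO2, so n(SO2) = 2.2152 mol.
In step 2 the SO2:SO3 ratio is 2:2, so n(SO3) = 2.2152 mol.
Mass of SO3 = 2.2152 × 80.06 = 177.35 g.

177.4 g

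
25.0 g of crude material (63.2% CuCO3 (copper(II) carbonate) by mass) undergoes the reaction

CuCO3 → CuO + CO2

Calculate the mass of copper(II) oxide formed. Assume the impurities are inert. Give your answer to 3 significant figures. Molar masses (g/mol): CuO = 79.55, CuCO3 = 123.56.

10.2 g

Mass of pure CuCO3 = 25.0 g × 0.632 = 15.80 g.
n(CuCO3) = 15.80 g / 123.56 g/mol = 0.1279 mol.
From the equation the CuCO3:CuO mole ratio is 1:1, so n(CuO) = 0.1279 × 1/1 = 0.1279 mol.
Mass of CuO = 0.1279 mol × 79.55 g/mol = 10.17 g.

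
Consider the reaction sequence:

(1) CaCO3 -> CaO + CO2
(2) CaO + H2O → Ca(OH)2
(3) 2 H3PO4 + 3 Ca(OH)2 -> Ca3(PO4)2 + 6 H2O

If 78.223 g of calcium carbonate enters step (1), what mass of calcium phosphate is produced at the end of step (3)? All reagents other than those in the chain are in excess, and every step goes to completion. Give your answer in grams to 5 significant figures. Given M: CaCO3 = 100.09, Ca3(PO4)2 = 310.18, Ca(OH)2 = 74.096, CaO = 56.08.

80.805 g

n(CaCO3) = 78.223 / 100.09 = 0.781527 mol.
Reaction (1): CaCO3→CaO ratio 1:1 ⇒ n(CaO) = 0.781527 mol.
Reaction (2): CaO→Ca(OH)2 ratio 1:1 ⇒ n(Ca(OH)2) = 0.781527 mol.
Reaction (3): Ca(OH)2→Ca3(PO4)2 ratio 3:1 ⇒ n(Ca3(PO4)2) = 0.260509 mol.
Mass of Ca3(PO4)2 = 0.260509 × 310.18 = 80.8046 g.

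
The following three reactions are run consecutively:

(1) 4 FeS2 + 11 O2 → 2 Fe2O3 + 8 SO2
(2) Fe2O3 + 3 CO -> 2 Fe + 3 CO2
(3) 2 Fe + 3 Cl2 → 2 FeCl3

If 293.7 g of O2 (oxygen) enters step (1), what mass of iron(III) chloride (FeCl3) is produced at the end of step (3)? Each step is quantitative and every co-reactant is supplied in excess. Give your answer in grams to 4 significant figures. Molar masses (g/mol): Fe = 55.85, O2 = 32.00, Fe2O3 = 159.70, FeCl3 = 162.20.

n(O2) = 293.7 / 32.00 = 9.1781 mol.
Reaction (1): O2→Fe2O3 ratio 11:2 ⇒ n(Fe2O3) = 1.6687 mol.
Reaction (2): Fe2O3→Fe ratio 1:2 ⇒ n(Fe) = 3.3375 mol.
Reaction (3): Fe→FeCl3 ratio 2:2 ⇒ n(FeCl3) = 3.3375 mol.
Mass of FeCl3 = 3.3375 × 162.20 = 541.34 g.

541.3 g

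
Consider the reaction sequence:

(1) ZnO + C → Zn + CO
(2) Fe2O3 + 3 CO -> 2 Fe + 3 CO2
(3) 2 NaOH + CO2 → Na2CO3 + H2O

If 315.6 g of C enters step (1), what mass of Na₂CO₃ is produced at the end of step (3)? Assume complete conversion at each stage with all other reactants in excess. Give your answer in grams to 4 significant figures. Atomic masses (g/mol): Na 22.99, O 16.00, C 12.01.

M(C) = 12.01 g/mol.
M(Na2CO3) = 2(22.99) + 12.01 + 3(16.00) = 105.99 g/mol.
n(C) = 315.6 / 12.01 = 26.278 mol.
Reaction (1): C→CO ratio 1:1 ⇒ n(CO) = 26.278 mol.
Reaction (2): CO→CO2 ratio 3:3 ⇒ n(CO2) = 26.278 mol.
Reaction (3): CO2→Na2CO3 ratio 1:1 ⇒ n(Na2CO3) = 26.278 mol.
Mass of Na2CO3 = 26.278 × 105.99 = 2785.2 g.

2785 g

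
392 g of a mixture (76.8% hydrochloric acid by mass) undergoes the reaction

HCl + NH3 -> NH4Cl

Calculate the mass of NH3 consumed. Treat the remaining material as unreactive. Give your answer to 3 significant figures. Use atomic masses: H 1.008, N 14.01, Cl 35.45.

141 g

Mass of pure HCl = 392 g × 0.768 = 301.1 g.
M(HCl) = 1.008 + 35.45 = 36.458 g/mol.
M(NH3) = 14.01 + 3(1.008) = 17.034 g/mol.
n(HCl) = 301.1 g / 36.458 g/mol = 8.258 mol.
From the equation the HCl:NH3 mole ratio is 1:1, so n(NH3) = 8.258 × 1/1 = 8.258 mol.
Mass of NH3 = 8.258 mol × 17.034 g/mol = 140.7 g.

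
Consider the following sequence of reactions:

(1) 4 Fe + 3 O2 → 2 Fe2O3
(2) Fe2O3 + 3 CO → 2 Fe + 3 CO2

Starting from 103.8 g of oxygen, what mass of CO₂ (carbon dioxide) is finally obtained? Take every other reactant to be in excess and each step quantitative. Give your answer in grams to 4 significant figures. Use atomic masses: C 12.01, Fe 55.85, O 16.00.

285.5 g

M(O2) = 2(16.00) = 32.00 g/mol.
M(CO2) = 12.01 + 2(16.00) = 44.01 g/mol.
n(O2) = 103.80 / 32.00 = 3.2437 mol.
Step 1 gives a 3:2 ratio of O2 to Fe2O3, so n(Fe2O3) = 2.1625 mol.
In step 2 the Fe2O3:CO2 ratio is 1:3, so n(CO2) = 6.4875 mol.
Mass of CO2 = 6.4875 × 44.01 = 285.51 g.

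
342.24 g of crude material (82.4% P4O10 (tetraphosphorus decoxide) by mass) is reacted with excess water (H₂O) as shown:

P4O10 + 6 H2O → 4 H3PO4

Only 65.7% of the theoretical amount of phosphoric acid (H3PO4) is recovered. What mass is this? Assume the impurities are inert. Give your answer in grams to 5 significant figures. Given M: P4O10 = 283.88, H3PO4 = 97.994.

Pure P4O10 available = 342.24 g × 0.824 = 282.006 g.
n(P4O10) = 282.006 g / 283.88 g/mol = 0.993398 mol.
From the equation the P4O10:H3PO4 mole ratio is 1:4, so n(H3PO4) = 0.993398 × 4/1 = 3.97359 mol.
Mass of H3PO4 = 3.97359 mol × 97.994 g/mol = 389.388 g.
Actual mass collected = 389.388 g × 0.657 = 255.828 g.

255.83 g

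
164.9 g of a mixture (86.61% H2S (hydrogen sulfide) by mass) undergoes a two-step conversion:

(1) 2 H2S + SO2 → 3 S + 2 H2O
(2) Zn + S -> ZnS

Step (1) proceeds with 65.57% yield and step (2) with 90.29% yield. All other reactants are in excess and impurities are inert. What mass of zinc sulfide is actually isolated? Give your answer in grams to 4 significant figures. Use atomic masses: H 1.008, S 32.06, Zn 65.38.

Pure H2S = 164.9 × 0.8661 = 142.82 g.
M(H2S) = 2(1.008) + 32.06 = 34.076 g/mol.
M(ZnS) = 65.38 + 32.06 = 97.44 g/mol.
n(H2S) = 142.82 / 34.076 = 4.1912 mol.
Step 1 (H2S:S = 2:3): theoretical n(S) = 6.2868 mol; at 65.57% yield, n(S) = 4.1223 mol.
Step 2 (S:ZnS = 1:1): theoretical n(ZnS) = 4.1223 mol, so theoretical mass = 4.1223 × 97.44 = 401.67 g.
At 90.29% yield, actual mass of ZnS = 401.67 × 0.9029 = 362.67 g.

362.7 g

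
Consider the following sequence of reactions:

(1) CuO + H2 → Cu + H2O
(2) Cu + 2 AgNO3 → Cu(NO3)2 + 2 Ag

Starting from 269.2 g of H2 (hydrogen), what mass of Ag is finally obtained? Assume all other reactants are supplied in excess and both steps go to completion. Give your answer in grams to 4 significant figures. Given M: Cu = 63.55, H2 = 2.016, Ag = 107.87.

n(H2) = 269.20 / 2.016 = 133.53 mol.
Step 1 gives a 1:1 ratio of H2 to Cu, so n(Cu) = 133.53 mol.
In step 2 the Cu:Ag ratio is 1:2, so n(Ag) = 267.06 mol.
Mass of Ag = 267.06 × 107.87 = 28808 g.

28810 g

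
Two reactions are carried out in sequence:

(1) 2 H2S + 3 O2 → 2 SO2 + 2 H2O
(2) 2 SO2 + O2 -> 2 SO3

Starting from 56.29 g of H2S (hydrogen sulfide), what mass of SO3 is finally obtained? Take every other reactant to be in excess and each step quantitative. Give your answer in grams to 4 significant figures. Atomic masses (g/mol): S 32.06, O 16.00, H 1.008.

M(H2S) = 2(1.008) + 32.06 = 34.076 g/mol.
M(SO3) = 32.06 + 3(16.00) = 80.06 g/mol.
n(H2S) = 56.290 / 34.076 = 1.6519 mol.
Step 1 gives a 2:2 ratio of H2S to SO2, so n(SO2) = 1.6519 mol.
In step 2 the SO2:SO3 ratio is 2:2, so n(SO3) = 1.6519 mol.
Mass of SO3 = 1.6519 × 80.06 = 132.25 g.

132.3 g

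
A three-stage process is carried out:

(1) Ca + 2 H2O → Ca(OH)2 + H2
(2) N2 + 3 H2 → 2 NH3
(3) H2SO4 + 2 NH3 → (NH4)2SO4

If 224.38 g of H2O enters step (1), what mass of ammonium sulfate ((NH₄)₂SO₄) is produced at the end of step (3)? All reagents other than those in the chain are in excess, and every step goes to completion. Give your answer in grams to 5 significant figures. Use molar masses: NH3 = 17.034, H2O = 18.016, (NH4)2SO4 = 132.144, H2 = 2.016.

n(H2O) = 224.38 / 18.016 = 12.4545 mol.
Reaction (1): H2O→H2 ratio 2:1 ⇒ n(H2) = 6.22724 mol.
Reaction (2): H2→NH3 ratio 3:2 ⇒ n(NH3) = 4.15149 mol.
Reaction (3): NH3→(NH4)2SO4 ratio 2:1 ⇒ n((NH4)2SO4) = 2.07575 mol.
Mass of (NH4)2SO4 = 2.07575 × 132.144 = 274.298 g.

274.30 g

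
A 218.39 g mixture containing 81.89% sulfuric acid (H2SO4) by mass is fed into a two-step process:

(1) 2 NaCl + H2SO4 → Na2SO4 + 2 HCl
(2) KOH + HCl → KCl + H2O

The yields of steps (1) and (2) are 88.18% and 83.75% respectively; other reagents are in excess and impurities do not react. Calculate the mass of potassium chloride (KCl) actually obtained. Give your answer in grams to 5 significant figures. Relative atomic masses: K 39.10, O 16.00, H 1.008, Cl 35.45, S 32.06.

Pure H2SO4 = 218.39 × 0.8189 = 178.840 g.
M(H2SO4) = 2(1.008) + 32.06 + 4(16.00) = 98.076 g/mol.
M(KCl) = 39.10 + 35.45 = 74.55 g/mol.
n(H2SO4) = 178.840 / 98.076 = 1.82348 mol.
Step 1 (H2SO4:HCl = 1:2): theoretical n(HCl) = 3.64696 mol; at 88.18% yield, n(HCl) = 3.21589 mol.
Step 2 (HCl:KCl = 1:1): theoretical n(KCl) = 3.21589 mol, so theoretical mass = 3.21589 × 74.55 = 239.744 g.
At 83.75% yield, actual mass of KCl = 239.744 × 0.8375 = 200.786 g.

200.79 g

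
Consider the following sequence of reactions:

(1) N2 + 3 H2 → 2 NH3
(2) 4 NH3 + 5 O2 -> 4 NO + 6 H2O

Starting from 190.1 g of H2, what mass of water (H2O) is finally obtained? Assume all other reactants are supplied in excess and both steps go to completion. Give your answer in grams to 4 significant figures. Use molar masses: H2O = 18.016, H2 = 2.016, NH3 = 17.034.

n(H2) = 190.10 / 2.016 = 94.296 mol.
Step 1 gives a 3:2 ratio of H2 to NH3, so n(NH3) = 62.864 mol.
In step 2 the NH3:H2O ratio is 4:6, so n(H2O) = 94.296 mol.
Mass of H2O = 94.296 × 18.016 = 1698.8 g.

1699 g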